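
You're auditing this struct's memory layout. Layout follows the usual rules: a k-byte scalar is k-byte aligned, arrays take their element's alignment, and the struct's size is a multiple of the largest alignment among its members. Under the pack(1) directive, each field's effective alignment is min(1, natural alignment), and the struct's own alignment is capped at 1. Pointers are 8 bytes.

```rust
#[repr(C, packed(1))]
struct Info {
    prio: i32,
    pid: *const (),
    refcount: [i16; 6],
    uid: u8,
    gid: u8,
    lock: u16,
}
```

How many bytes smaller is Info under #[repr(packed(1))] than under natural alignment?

4

natural layout:
  prio at 0 (size 4, align 4) → ends 4
  pad 4 to align 8 for pid
  pid at 8 (size 8, align 8) → ends 16
  refcount at 16 (size 12, align 2) → ends 28
  uid at 28 (size 1, align 1) → ends 29
  gid at 29 (size 1, align 1) → ends 30
  lock at 30 (size 2, align 2) → ends 32
  total 32 bytes, alignment 8
packed(1) layout:
  prio at 0 (size 4, align 1) → ends 4
  pid at 4 (size 8, align 1) → ends 12
  refcount at 12 (size 12, align 1) → ends 24
  uid at 24 (size 1, align 1) → ends 25
  gid at 25 (size 1, align 1) → ends 26
  lock at 26 (size 2, align 1) → ends 28
  total 28 bytes, alignment 1
32 − 28 = 4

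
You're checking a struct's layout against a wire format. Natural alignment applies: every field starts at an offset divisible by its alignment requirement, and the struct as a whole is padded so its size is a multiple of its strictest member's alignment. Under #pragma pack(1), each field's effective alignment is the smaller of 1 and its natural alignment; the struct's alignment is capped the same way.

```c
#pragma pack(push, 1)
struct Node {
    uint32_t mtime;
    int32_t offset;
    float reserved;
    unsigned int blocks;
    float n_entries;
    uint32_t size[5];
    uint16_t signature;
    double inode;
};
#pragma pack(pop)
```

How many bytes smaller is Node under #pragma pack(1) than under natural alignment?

6

natural layout:
  mtime at 0 (size 4, align 4) → ends 4
  offset at 4 (size 4, align 4) → ends 8
  reserved at 8 (size 4, align 4) → ends 12
  blocks at 12 (size 4, align 4) → ends 16
  n_entries at 16 (size 4, align 4) → ends 20
  size at 20 (size 20, align 4) → ends 40
  signature at 40 (size 2, align 2) → ends 42
  pad 6 to align 8 for inode
  inode at 48 (size 8, align 8) → ends 56
  total 56 bytes, alignment 8
packed(1) layout:
  mtime at 0 (size 4, align 1) → ends 4
  offset at 4 (size 4, align 1) → ends 8
  reserved at 8 (size 4, align 1) → ends 12
  blocks at 12 (size 4, align 1) → ends 16
  n_entries at 16 (size 4, align 1) → ends 20
  size at 20 (size 20, align 1) → ends 40
  signature at 40 (size 2, align 1) → ends 42
  inode at 42 (size 8, align 1) → ends 50
  total 50 bytes, alignment 1
56 − 50 = 6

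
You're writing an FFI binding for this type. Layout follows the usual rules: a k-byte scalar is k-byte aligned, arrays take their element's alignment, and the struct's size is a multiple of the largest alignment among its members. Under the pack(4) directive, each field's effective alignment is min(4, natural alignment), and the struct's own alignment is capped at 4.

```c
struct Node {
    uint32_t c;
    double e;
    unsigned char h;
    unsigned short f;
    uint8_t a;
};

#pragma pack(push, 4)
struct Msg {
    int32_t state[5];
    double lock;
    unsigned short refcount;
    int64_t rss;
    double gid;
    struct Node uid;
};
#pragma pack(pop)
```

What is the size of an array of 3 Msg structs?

216

Node: @0: c [4B, align 4] → 4; +4 pad (align 8); @8: e [8B, align 8] → 16; @16: h [1B, align 1] → 17; +1 pad (align 2); @18: f [2B, align 2] → 20; @20: a [1B, align 1] → 21; +3 tail pad (align 8); size 24, align 8
@0: state [20B, align 4] → 20
@20: lock [8B, align 4] → 28
@28: refcount [2B, align 2] → 30
+2 pad (align 4)
@32: rss [8B, align 4] → 40
@40: gid [8B, align 4] → 48
@48: uid [24B, align 4] → 72
size 72, align 4
array of 3: 3 × 72 = 216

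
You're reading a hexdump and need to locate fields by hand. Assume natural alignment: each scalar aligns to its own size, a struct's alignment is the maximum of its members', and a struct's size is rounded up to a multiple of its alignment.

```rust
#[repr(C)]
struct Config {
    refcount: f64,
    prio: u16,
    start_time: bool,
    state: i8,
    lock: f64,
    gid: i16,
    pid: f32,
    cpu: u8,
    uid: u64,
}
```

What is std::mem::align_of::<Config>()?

member alignments: refcount=8, prio=2, start_time=1, state=1, lock=8, gid=2, pid=4, cpu=1, uid=8
max = 8

8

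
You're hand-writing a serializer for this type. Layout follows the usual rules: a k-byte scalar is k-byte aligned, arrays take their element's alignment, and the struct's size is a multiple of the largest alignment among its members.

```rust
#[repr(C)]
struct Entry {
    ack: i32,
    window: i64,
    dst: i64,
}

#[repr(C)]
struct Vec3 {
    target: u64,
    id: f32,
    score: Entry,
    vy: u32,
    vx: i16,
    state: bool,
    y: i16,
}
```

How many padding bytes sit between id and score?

Entry: ack at 0 (size 4, align 4) → ends 4; pad 4 to align 8 for window; window at 8 (size 8, align 8) → ends 16; dst at 16 (size 8, align 8) → ends 24; total 24 bytes, alignment 8
target at 0 (size 8, align 8) → ends 8
id at 8 (size 4, align 4) → ends 12
pad 4 to align 8 for score
score at 16 (size 24, align 8) → ends 40

4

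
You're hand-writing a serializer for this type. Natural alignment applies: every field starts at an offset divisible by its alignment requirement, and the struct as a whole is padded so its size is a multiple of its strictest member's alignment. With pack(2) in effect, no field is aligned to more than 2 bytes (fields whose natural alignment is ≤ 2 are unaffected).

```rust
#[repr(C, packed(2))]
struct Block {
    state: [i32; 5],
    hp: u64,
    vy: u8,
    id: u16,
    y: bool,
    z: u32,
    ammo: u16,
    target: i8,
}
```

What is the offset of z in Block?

state at 0 (size 20, align 2) → ends 20
hp at 20 (size 8, align 2) → ends 28
vy at 28 (size 1, align 1) → ends 29
pad 1 to align 2 for id
id at 30 (size 2, align 2) → ends 32
y at 32 (size 1, align 1) → ends 33
pad 1 to align 2 for z
z at 34 (size 4, align 2) → ends 38

34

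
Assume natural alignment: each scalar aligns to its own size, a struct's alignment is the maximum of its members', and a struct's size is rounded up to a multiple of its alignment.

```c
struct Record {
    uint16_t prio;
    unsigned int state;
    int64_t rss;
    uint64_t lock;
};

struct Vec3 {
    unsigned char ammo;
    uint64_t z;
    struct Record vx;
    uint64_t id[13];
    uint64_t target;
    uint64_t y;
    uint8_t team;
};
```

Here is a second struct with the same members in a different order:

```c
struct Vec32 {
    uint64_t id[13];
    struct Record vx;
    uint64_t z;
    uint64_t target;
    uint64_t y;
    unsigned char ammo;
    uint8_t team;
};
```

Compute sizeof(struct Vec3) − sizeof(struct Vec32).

8

Record: prio at 0 (size 2, align 2) → ends 2; pad 2 to align 4 for state; state at 4 (size 4, align 4) → ends 8; rss at 8 (size 8, align 8) → ends 16; lock at 16 (size 8, align 8) → ends 24; total 24 bytes, alignment 8
ammo at 0 (size 1, align 1) → ends 1
pad 7 to align 8 for z
z at 8 (size 8, align 8) → ends 16
vx at 16 (size 24, align 8) → ends 40
id at 40 (size 104, align 8) → ends 144
target at 144 (size 8, align 8) → ends 152
y at 152 (size 8, align 8) → ends 160
team at 160 (size 1, align 1) → ends 161
tail pad 7 to reach multiple of 8
total 168 bytes, alignment 8
— Vec32 —
id at 0 (size 104, align 8) → ends 104
vx at 104 (size 24, align 8) → ends 128
z at 128 (size 8, align 8) → ends 136
target at 136 (size 8, align 8) → ends 144
y at 144 (size 8, align 8) → ends 152
ammo at 152 (size 1, align 1) → ends 153
team at 153 (size 1, align 1) → ends 154
tail pad 6 to reach multiple of 8
total 160 bytes, alignment 8
168 − 160 = 8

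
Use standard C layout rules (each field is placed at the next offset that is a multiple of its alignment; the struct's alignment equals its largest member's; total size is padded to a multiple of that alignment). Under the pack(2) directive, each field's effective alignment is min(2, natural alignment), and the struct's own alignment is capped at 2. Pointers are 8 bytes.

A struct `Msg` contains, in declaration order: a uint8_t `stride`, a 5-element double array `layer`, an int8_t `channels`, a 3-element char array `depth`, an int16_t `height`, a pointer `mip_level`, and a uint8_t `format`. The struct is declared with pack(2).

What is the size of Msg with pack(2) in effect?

@0: stride [1B, align 1] → 1
+1 pad (align 2)
@2: layer [40B, align 2] → 42
@42: channels [1B, align 1] → 43
@43: depth [3B, align 1] → 46
@46: height [2B, align 2] → 48
@48: mip_level [8B, align 2] → 56
@56: format [1B, align 1] → 57
+1 tail pad (align 2)
size 58, align 2

58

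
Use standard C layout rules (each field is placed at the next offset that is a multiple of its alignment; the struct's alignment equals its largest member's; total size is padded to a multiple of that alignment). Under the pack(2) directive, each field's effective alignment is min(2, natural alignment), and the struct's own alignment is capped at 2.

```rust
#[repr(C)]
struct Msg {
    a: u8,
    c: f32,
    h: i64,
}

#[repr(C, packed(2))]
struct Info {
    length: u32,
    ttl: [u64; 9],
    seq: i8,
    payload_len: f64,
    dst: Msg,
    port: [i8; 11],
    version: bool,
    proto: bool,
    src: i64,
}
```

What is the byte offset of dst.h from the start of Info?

94

Msg: 0..1  a  (1B, 1-aligned); 1..4  -- padding (3B); 4..8  c  (4B, 4-aligned); 8..16  h  (8B, 8-aligned); sizeof = 16, alignof = 8
0..4  length  (4B, 2-aligned)
4..76  ttl  (72B, 2-aligned)
76..77  seq  (1B, 1-aligned)
77..78  -- padding (1B)
78..86  payload_len  (8B, 2-aligned)
86..102  dst  (16B, 2-aligned)
within Msg: h at 8
86 + 8 = 94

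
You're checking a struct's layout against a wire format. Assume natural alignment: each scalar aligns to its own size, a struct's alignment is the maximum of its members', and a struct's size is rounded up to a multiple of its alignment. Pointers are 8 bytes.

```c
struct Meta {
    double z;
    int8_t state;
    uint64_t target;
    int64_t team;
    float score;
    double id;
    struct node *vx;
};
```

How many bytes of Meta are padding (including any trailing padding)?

@0: z [8B, align 8] → 8
@8: state [1B, align 1] → 9
+7 pad (align 8)
@16: target [8B, align 8] → 24
@24: team [8B, align 8] → 32
@32: score [4B, align 4] → 36
+4 pad (align 8)
@40: id [8B, align 8] → 48
@48: vx [8B, align 8] → 56
size 56, align 8
data bytes 45, size 56 → padding 11

11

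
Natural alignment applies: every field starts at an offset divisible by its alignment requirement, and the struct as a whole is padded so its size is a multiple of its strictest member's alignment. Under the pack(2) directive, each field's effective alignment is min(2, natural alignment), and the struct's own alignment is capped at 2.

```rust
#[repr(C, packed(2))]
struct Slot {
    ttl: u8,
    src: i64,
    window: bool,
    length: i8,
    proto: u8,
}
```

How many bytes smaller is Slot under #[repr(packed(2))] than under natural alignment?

10

natural layout:
  0..1  ttl  (1B, 1-aligned)
  1..8  -- padding (7B)
  8..16  src  (8B, 8-aligned)
  16..17  window  (1B, 1-aligned)
  17..18  length  (1B, 1-aligned)
  18..19  proto  (1B, 1-aligned)
  19..24  -- tail padding (5B)
  sizeof = 24, alignof = 8
packed(2) layout:
  0..1  ttl  (1B, 1-aligned)
  1..2  -- padding (1B)
  2..10  src  (8B, 2-aligned)
  10..11  window  (1B, 1-aligned)
  11..12  length  (1B, 1-aligned)
  12..13  proto  (1B, 1-aligned)
  13..14  -- tail padding (1B)
  sizeof = 14, alignof = 2
24 − 14 = 10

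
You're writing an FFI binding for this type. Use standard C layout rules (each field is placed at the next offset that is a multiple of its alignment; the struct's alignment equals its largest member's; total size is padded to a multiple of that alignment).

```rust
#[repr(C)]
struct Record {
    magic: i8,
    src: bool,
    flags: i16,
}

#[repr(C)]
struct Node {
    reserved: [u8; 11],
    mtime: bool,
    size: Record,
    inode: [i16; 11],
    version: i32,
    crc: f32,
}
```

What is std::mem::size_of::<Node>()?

Record: 0..1  magic  (1B, 1-aligned); 1..2  src  (1B, 1-aligned); 2..4  flags  (2B, 2-aligned); sizeof = 4, alignof = 2
0..11  reserved  (11B, 1-aligned)
11..12  mtime  (1B, 1-aligned)
12..16  size  (4B, 2-aligned)
16..38  inode  (22B, 2-aligned)
38..40  -- padding (2B)
40..44  version  (4B, 4-aligned)
44..48  crc  (4B, 4-aligned)
sizeof = 48, alignof = 4

48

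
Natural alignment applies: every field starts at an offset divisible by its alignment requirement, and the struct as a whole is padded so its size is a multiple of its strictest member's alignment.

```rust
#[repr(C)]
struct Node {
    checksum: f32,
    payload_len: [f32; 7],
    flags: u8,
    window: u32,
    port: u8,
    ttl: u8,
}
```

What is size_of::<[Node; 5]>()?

@0: checksum [4B, align 4] → 4
@4: payload_len [28B, align 4] → 32
@32: flags [1B, align 1] → 33
+3 pad (align 4)
@36: window [4B, align 4] → 40
@40: port [1B, align 1] → 41
@41: ttl [1B, align 1] → 42
+2 tail pad (align 4)
size 44, align 4
array of 5: 5 × 44 = 220

220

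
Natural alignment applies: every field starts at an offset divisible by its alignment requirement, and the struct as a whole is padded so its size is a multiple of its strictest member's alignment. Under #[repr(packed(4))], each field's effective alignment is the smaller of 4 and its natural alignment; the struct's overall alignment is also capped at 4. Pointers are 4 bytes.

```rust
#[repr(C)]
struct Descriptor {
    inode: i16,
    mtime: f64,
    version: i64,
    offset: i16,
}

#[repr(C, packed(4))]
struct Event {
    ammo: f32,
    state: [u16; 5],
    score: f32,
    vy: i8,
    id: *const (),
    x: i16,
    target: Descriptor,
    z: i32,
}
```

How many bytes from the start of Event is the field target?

Descriptor: @0: inode [2B, align 2] → 2; +6 pad (align 8); @8: mtime [8B, align 8] → 16; @16: version [8B, align 8] → 24; @24: offset [2B, align 2] → 26; +6 tail pad (align 8); size 32, align 8
@0: ammo [4B, align 4] → 4
@4: state [10B, align 2] → 14
+2 pad (align 4)
@16: score [4B, align 4] → 20
@20: vy [1B, align 1] → 21
+3 pad (align 4)
@24: id [4B, align 4] → 28
@28: x [2B, align 2] → 30
+2 pad (align 4)
@32: target [32B, align 4] → 64

32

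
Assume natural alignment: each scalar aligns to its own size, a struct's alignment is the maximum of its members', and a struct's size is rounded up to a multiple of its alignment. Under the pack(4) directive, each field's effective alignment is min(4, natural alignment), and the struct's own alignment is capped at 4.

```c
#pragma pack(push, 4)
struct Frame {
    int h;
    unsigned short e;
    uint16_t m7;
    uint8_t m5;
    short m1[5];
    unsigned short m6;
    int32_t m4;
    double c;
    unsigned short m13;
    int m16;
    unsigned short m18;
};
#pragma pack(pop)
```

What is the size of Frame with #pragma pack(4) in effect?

@0: h [4B, align 4] → 4
@4: e [2B, align 2] → 6
@6: m7 [2B, align 2] → 8
@8: m5 [1B, align 1] → 9
+1 pad (align 2)
@10: m1 [10B, align 2] → 20
@20: m6 [2B, align 2] → 22
+2 pad (align 4)
@24: m4 [4B, align 4] → 28
@28: c [8B, align 4] → 36
@36: m13 [2B, align 2] → 38
+2 pad (align 4)
@40: m16 [4B, align 4] → 44
@44: m18 [2B, align 2] → 46
+2 tail pad (align 4)
size 48, align 4

48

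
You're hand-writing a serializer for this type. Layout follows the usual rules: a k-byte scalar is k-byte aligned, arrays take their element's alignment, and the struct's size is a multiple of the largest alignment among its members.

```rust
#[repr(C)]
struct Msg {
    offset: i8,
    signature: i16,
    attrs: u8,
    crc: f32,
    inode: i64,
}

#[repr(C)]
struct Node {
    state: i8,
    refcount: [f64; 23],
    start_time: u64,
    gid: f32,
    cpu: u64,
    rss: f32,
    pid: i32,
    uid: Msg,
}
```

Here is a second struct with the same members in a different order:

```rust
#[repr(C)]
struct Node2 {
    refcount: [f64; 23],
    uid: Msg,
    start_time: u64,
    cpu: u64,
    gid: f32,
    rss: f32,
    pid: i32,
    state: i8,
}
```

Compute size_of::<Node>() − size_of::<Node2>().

Msg: 0..1  offset  (1B, 1-aligned); 1..2  -- padding (1B); 2..4  signature  (2B, 2-aligned); 4..5  attrs  (1B, 1-aligned); 5..8  -- padding (3B); 8..12  crc  (4B, 4-aligned); 12..16  -- padding (4B); 16..24  inode  (8B, 8-aligned); sizeof = 24, alignof = 8
0..1  state  (1B, 1-aligned)
1..8  -- padding (7B)
8..192  refcount  (184B, 8-aligned)
192..200  start_time  (8B, 8-aligned)
200..204  gid  (4B, 4-aligned)
204..208  -- padding (4B)
208..216  cpu  (8B, 8-aligned)
216..220  rss  (4B, 4-aligned)
220..224  pid  (4B, 4-aligned)
224..248  uid  (24B, 8-aligned)
sizeof = 248, alignof = 8
— Node2 —
0..184  refcount  (184B, 8-aligned)
184..208  uid  (24B, 8-aligned)
208..216  start_time  (8B, 8-aligned)
216..224  cpu  (8B, 8-aligned)
224..228  gid  (4B, 4-aligned)
228..232  rss  (4B, 4-aligned)
232..236  pid  (4B, 4-aligned)
236..237  state  (1B, 1-aligned)
237..240  -- tail padding (3B)
sizeof = 240, alignof = 8
248 − 240 = 8

8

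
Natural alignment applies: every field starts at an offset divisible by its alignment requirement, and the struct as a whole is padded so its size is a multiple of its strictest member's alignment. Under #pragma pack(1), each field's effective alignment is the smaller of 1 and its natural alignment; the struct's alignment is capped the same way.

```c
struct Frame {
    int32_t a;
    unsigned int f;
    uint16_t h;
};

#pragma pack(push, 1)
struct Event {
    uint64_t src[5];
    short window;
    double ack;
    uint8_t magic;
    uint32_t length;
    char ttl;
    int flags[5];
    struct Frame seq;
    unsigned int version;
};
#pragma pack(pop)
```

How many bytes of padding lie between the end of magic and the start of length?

0

Frame: @0: a [4B, align 4] → 4; @4: f [4B, align 4] → 8; @8: h [2B, align 2] → 10; +2 tail pad (align 4); size 12, align 4
@0: src [40B, align 1] → 40
@40: window [2B, align 1] → 42
@42: ack [8B, align 1] → 50
@50: magic [1B, align 1] → 51
@51: length [4B, align 1] → 55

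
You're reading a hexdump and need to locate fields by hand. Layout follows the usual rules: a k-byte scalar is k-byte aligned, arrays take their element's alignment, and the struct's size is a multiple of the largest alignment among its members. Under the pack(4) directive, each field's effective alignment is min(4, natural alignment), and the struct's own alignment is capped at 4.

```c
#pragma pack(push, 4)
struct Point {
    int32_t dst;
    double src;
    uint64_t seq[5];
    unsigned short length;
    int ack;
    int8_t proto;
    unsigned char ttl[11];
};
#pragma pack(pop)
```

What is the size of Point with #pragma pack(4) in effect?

72

0..4  dst  (4B, 4-aligned)
4..12  src  (8B, 4-aligned)
12..52  seq  (40B, 4-aligned)
52..54  length  (2B, 2-aligned)
54..56  -- padding (2B)
56..60  ack  (4B, 4-aligned)
60..61  proto  (1B, 1-aligned)
61..72  ttl  (11B, 1-aligned)
sizeof = 72, alignof = 4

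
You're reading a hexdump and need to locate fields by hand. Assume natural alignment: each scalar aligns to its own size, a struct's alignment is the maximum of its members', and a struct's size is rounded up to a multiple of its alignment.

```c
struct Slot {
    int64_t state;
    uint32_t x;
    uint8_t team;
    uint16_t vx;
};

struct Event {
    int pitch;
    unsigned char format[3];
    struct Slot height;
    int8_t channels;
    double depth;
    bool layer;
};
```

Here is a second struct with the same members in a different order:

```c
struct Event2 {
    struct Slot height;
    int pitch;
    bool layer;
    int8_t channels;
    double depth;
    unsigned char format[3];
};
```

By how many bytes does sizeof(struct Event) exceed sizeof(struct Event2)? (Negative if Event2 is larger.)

8

Slot: 0..8  state  (8B, 8-aligned); 8..12  x  (4B, 4-aligned); 12..13  team  (1B, 1-aligned); 13..14  -- padding (1B); 14..16  vx  (2B, 2-aligned); sizeof = 16, alignof = 8
0..4  pitch  (4B, 4-aligned)
4..7  format  (3B, 1-aligned)
7..8  -- padding (1B)
8..24  height  (16B, 8-aligned)
24..25  channels  (1B, 1-aligned)
25..32  -- padding (7B)
32..40  depth  (8B, 8-aligned)
40..41  layer  (1B, 1-aligned)
41..48  -- tail padding (7B)
sizeof = 48, alignof = 8
— Event2 —
0..16  height  (16B, 8-aligned)
16..20  pitch  (4B, 4-aligned)
20..21  layer  (1B, 1-aligned)
21..22  channels  (1B, 1-aligned)
22..24  -- padding (2B)
24..32  depth  (8B, 8-aligned)
32..35  format  (3B, 1-aligned)
35..40  -- tail padding (5B)
sizeof = 40, alignof = 8
48 − 40 = 8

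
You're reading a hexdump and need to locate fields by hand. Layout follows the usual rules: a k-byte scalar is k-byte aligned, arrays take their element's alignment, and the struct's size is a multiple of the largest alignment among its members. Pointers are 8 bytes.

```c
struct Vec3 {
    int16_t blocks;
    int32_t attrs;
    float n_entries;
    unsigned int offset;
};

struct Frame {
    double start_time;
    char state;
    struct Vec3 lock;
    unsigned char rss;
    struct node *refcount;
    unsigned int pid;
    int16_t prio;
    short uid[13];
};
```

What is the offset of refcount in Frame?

Vec3: 0..2  blocks  (2B, 2-aligned); 2..4  -- padding (2B); 4..8  attrs  (4B, 4-aligned); 8..12  n_entries  (4B, 4-aligned); 12..16  offset  (4B, 4-aligned); sizeof = 16, alignof = 4
0..8  start_time  (8B, 8-aligned)
8..9  state  (1B, 1-aligned)
9..12  -- padding (3B)
12..28  lock  (16B, 4-aligned)
28..29  rss  (1B, 1-aligned)
29..32  -- padding (3B)
32..40  refcount  (8B, 8-aligned)

32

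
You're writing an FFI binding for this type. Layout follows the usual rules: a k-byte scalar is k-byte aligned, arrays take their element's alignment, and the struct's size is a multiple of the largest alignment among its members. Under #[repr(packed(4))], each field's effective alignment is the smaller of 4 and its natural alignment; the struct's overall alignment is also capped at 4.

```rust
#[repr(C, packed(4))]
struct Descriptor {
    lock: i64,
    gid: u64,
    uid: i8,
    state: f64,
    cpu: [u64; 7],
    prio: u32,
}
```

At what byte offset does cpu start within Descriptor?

28

0..8  lock  (8B, 4-aligned)
8..16  gid  (8B, 4-aligned)
16..17  uid  (1B, 1-aligned)
17..20  -- padding (3B)
20..28  state  (8B, 4-aligned)
28..84  cpu  (56B, 4-aligned)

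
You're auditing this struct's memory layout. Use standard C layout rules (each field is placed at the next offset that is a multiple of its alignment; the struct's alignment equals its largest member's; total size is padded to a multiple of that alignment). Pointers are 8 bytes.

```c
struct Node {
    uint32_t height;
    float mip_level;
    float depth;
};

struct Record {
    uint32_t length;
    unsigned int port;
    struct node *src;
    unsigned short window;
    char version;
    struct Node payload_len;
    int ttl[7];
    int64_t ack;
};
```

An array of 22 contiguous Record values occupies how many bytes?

Node: 0..4  height  (4B, 4-aligned); 4..8  mip_level  (4B, 4-aligned); 8..12  depth  (4B, 4-aligned); sizeof = 12, alignof = 4
0..4  length  (4B, 4-aligned)
4..8  port  (4B, 4-aligned)
8..16  src  (8B, 8-aligned)
16..18  window  (2B, 2-aligned)
18..19  version  (1B, 1-aligned)
19..20  -- padding (1B)
20..32  payload_len  (12B, 4-aligned)
32..60  ttl  (28B, 4-aligned)
60..64  -- padding (4B)
64..72  ack  (8B, 8-aligned)
sizeof = 72, alignof = 8
array of 22: 22 × 72 = 1584

1584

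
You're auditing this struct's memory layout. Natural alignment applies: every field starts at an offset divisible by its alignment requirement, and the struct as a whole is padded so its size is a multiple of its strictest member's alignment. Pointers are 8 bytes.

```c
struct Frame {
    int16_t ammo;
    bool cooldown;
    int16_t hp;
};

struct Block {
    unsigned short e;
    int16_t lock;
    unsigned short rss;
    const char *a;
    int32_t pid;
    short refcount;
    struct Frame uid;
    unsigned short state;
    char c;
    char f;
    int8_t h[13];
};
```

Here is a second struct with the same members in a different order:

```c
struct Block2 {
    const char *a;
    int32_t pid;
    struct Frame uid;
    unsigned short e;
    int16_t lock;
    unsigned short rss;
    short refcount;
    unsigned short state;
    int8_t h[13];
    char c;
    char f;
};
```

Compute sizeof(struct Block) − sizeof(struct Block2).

Frame: 0..2  ammo  (2B, 2-aligned); 2..3  cooldown  (1B, 1-aligned); 3..4  -- padding (1B); 4..6  hp  (2B, 2-aligned); sizeof = 6, alignof = 2
0..2  e  (2B, 2-aligned)
2..4  lock  (2B, 2-aligned)
4..6  rss  (2B, 2-aligned)
6..8  -- padding (2B)
8..16  a  (8B, 8-aligned)
16..20  pid  (4B, 4-aligned)
20..22  refcount  (2B, 2-aligned)
22..28  uid  (6B, 2-aligned)
28..30  state  (2B, 2-aligned)
30..31  c  (1B, 1-aligned)
31..32  f  (1B, 1-aligned)
32..45  h  (13B, 1-aligned)
45..48  -- tail padding (3B)
sizeof = 48, alignof = 8
— Block2 —
0..8  a  (8B, 8-aligned)
8..12  pid  (4B, 4-aligned)
12..18  uid  (6B, 2-aligned)
18..20  e  (2B, 2-aligned)
20..22  lock  (2B, 2-aligned)
22..24  rss  (2B, 2-aligned)
24..26  refcount  (2B, 2-aligned)
26..28  state  (2B, 2-aligned)
28..41  h  (13B, 1-aligned)
41..42  c  (1B, 1-aligned)
42..43  f  (1B, 1-aligned)
43..48  -- tail padding (5B)
sizeof = 48, alignof = 8
48 − 48 = 0

0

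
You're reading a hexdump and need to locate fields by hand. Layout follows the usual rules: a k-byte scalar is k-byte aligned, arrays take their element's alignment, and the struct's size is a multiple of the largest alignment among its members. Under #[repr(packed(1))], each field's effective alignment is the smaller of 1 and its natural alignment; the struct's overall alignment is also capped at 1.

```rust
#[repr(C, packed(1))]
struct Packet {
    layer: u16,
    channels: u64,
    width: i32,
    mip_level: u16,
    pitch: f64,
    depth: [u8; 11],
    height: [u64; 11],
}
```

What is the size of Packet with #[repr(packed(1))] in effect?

@0: layer [2B, align 1] → 2
@2: channels [8B, align 1] → 10
@10: width [4B, align 1] → 14
@14: mip_level [2B, align 1] → 16
@16: pitch [8B, align 1] → 24
@24: depth [11B, align 1] → 35
@35: height [88B, align 1] → 123
size 123, align 1

123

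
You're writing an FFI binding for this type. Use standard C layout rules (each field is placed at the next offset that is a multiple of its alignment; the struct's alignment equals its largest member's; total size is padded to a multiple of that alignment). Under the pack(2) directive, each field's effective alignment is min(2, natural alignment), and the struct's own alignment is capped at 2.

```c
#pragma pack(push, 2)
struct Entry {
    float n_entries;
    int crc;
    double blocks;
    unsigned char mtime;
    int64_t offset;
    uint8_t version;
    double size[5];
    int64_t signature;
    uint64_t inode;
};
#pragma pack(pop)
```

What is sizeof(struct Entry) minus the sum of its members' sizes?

2

@0: n_entries [4B, align 2] → 4
@4: crc [4B, align 2] → 8
@8: blocks [8B, align 2] → 16
@16: mtime [1B, align 1] → 17
+1 pad (align 2)
@18: offset [8B, align 2] → 26
@26: version [1B, align 1] → 27
+1 pad (align 2)
@28: size [40B, align 2] → 68
@68: signature [8B, align 2] → 76
@76: inode [8B, align 2] → 84
size 84, align 2
data bytes 82, size 84 → padding 2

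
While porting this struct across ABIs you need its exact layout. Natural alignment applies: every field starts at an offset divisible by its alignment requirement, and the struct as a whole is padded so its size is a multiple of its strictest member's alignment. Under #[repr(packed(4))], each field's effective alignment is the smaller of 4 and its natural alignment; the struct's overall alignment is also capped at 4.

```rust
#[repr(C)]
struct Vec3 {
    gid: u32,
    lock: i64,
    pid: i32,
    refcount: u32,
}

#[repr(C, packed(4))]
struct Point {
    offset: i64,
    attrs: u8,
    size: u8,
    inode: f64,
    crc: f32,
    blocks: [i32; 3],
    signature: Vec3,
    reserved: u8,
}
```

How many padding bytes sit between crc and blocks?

Vec3: 0..4  gid  (4B, 4-aligned); 4..8  -- padding (4B); 8..16  lock  (8B, 8-aligned); 16..20  pid  (4B, 4-aligned); 20..24  refcount  (4B, 4-aligned); sizeof = 24, alignof = 8
0..8  offset  (8B, 4-aligned)
8..9  attrs  (1B, 1-aligned)
9..10  size  (1B, 1-aligned)
10..12  -- padding (2B)
12..20  inode  (8B, 4-aligned)
20..24  crc  (4B, 4-aligned)
24..36  blocks  (12B, 4-aligned)

0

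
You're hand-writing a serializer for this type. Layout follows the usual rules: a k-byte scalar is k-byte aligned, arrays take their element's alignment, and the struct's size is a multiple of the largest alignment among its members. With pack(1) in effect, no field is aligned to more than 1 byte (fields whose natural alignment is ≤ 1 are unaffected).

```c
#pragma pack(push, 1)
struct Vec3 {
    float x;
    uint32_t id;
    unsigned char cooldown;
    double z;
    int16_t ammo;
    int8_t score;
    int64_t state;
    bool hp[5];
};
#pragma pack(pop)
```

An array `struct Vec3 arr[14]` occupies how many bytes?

462

0..4  x  (4B, 1-aligned)
4..8  id  (4B, 1-aligned)
8..9  cooldown  (1B, 1-aligned)
9..17  z  (8B, 1-aligned)
17..19  ammo  (2B, 1-aligned)
19..20  score  (1B, 1-aligned)
20..28  state  (8B, 1-aligned)
28..33  hp  (5B, 1-aligned)
sizeof = 33, alignof = 1
array of 14: 14 × 33 = 462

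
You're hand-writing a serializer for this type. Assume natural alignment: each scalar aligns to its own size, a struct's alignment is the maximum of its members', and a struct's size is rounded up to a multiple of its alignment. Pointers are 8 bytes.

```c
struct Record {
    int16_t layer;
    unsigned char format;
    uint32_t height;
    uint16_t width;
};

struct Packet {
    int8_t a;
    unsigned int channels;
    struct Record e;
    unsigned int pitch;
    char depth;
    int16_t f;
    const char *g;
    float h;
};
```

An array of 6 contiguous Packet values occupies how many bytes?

288

Record: @0: layer [2B, align 2] → 2; @2: format [1B, align 1] → 3; +1 pad (align 4); @4: height [4B, align 4] → 8; @8: width [2B, align 2] → 10; +2 tail pad (align 4); size 12, align 4
@0: a [1B, align 1] → 1
+3 pad (align 4)
@4: channels [4B, align 4] → 8
@8: e [12B, align 4] → 20
@20: pitch [4B, align 4] → 24
@24: depth [1B, align 1] → 25
+1 pad (align 2)
@26: f [2B, align 2] → 28
+4 pad (align 8)
@32: g [8B, align 8] → 40
@40: h [4B, align 4] → 44
+4 tail pad (align 8)
size 48, align 8
array of 6: 6 × 48 = 288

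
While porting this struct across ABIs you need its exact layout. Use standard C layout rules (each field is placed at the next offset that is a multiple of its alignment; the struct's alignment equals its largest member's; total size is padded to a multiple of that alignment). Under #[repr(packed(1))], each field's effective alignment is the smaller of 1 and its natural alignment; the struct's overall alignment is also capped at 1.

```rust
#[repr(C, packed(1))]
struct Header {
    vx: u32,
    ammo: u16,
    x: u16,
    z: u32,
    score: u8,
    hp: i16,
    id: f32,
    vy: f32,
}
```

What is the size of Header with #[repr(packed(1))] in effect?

23

@0: vx [4B, align 1] → 4
@4: ammo [2B, align 1] → 6
@6: x [2B, align 1] → 8
@8: z [4B, align 1] → 12
@12: score [1B, align 1] → 13
@13: hp [2B, align 1] → 15
@15: id [4B, align 1] → 19
@19: vy [4B, align 1] → 23
size 23, align 1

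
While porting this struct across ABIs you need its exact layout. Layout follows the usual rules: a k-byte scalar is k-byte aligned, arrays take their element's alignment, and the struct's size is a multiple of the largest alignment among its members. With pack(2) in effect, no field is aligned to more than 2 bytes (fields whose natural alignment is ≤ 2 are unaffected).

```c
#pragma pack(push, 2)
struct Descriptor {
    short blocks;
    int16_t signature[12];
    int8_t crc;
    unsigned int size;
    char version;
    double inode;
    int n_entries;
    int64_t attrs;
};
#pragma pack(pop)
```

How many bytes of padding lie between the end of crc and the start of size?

1

blocks at 0 (size 2, align 2) → ends 2
signature at 2 (size 24, align 2) → ends 26
crc at 26 (size 1, align 1) → ends 27
pad 1 to align 2 for size
size at 28 (size 4, align 2) → ends 32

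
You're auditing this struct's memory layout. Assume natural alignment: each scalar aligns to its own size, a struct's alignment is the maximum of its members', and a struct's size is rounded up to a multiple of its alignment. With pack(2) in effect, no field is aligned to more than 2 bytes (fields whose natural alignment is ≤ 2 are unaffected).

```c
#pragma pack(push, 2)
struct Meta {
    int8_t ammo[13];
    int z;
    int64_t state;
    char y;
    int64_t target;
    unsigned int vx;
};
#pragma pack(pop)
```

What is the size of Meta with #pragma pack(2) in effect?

40

ammo at 0 (size 13, align 1) → ends 13
pad 1 to align 2 for z
z at 14 (size 4, align 2) → ends 18
state at 18 (size 8, align 2) → ends 26
y at 26 (size 1, align 1) → ends 27
pad 1 to align 2 for target
target at 28 (size 8, align 2) → ends 36
vx at 36 (size 4, align 2) → ends 40
total 40 bytes, alignment 2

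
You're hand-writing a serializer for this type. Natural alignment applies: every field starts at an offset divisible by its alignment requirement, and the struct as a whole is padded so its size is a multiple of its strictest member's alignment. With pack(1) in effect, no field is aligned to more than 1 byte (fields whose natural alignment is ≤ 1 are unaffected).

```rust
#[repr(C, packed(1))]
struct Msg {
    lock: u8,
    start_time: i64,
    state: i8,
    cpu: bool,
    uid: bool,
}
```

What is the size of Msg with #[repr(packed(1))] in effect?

@0: lock [1B, align 1] → 1
@1: start_time [8B, align 1] → 9
@9: state [1B, align 1] → 10
@10: cpu [1B, align 1] → 11
@11: uid [1B, align 1] → 12
size 12, align 1

12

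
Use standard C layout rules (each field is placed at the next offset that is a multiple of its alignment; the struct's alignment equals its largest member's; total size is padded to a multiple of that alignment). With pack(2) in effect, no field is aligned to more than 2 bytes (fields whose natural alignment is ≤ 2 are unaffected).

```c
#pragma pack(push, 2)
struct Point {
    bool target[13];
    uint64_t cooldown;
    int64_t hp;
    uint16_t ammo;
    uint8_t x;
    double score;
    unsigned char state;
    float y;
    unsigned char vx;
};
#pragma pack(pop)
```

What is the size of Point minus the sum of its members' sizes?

4

@0: target [13B, align 1] → 13
+1 pad (align 2)
@14: cooldown [8B, align 2] → 22
@22: hp [8B, align 2] → 30
@30: ammo [2B, align 2] → 32
@32: x [1B, align 1] → 33
+1 pad (align 2)
@34: score [8B, align 2] → 42
@42: state [1B, align 1] → 43
+1 pad (align 2)
@44: y [4B, align 2] → 48
@48: vx [1B, align 1] → 49
+1 tail pad (align 2)
size 50, align 2
data bytes 46, size 50 → padding 4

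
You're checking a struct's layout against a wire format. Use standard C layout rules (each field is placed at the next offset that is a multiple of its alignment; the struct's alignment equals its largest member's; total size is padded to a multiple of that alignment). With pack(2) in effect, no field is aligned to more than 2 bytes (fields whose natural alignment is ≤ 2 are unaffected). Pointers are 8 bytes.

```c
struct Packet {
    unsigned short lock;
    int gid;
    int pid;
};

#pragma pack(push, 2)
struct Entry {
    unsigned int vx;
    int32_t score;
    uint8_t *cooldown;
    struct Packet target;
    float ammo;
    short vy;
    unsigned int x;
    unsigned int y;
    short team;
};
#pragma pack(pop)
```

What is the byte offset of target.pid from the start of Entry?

24

Packet: @0: lock [2B, align 2] → 2; +2 pad (align 4); @4: gid [4B, align 4] → 8; @8: pid [4B, align 4] → 12; size 12, align 4
@0: vx [4B, align 2] → 4
@4: score [4B, align 2] → 8
@8: cooldown [8B, align 2] → 16
@16: target [12B, align 2] → 28
within Packet: pid at 8
16 + 8 = 24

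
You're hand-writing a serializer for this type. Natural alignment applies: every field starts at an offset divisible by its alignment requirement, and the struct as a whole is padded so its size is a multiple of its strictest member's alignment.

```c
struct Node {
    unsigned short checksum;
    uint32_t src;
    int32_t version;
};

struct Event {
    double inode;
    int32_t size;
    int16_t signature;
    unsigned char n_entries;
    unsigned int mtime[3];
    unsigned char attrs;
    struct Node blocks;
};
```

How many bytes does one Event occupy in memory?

48

Node: 0..2  checksum  (2B, 2-aligned); 2..4  -- padding (2B); 4..8  src  (4B, 4-aligned); 8..12  version  (4B, 4-aligned); sizeof = 12, alignof = 4
0..8  inode  (8B, 8-aligned)
8..12  size  (4B, 4-aligned)
12..14  signature  (2B, 2-aligned)
14..15  n_entries  (1B, 1-aligned)
15..16  -- padding (1B)
16..28  mtime  (12B, 4-aligned)
28..29  attrs  (1B, 1-aligned)
29..32  -- padding (3B)
32..44  blocks  (12B, 4-aligned)
44..48  -- tail padding (4B)
sizeof = 48, alignof = 8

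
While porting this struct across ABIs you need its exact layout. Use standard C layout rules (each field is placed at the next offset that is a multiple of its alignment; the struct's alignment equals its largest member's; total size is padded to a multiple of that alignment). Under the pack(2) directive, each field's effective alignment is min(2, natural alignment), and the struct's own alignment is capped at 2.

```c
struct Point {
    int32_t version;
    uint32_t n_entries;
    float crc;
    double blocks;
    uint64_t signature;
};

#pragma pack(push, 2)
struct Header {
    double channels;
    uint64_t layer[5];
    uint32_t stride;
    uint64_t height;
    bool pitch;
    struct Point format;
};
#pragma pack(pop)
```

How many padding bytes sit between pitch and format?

Point: version at 0 (size 4, align 4) → ends 4; n_entries at 4 (size 4, align 4) → ends 8; crc at 8 (size 4, align 4) → ends 12; pad 4 to align 8 for blocks; blocks at 16 (size 8, align 8) → ends 24; signature at 24 (size 8, align 8) → ends 32; total 32 bytes, alignment 8
channels at 0 (size 8, align 2) → ends 8
layer at 8 (size 40, align 2) → ends 48
stride at 48 (size 4, align 2) → ends 52
height at 52 (size 8, align 2) → ends 60
pitch at 60 (size 1, align 1) → ends 61
pad 1 to align 2 for format
format at 62 (size 32, align 2) → ends 94

1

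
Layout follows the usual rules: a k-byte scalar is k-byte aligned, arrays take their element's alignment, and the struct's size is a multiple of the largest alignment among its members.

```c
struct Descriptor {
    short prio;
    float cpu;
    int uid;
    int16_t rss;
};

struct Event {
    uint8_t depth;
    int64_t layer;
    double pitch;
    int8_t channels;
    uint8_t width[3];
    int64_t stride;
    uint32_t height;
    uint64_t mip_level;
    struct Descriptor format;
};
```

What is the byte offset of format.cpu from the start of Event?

Descriptor: 0..2  prio  (2B, 2-aligned); 2..4  -- padding (2B); 4..8  cpu  (4B, 4-aligned); 8..12  uid  (4B, 4-aligned); 12..14  rss  (2B, 2-aligned); 14..16  -- tail padding (2B); sizeof = 16, alignof = 4
0..1  depth  (1B, 1-aligned)
1..8  -- padding (7B)
8..16  layer  (8B, 8-aligned)
16..24  pitch  (8B, 8-aligned)
24..25  channels  (1B, 1-aligned)
25..28  width  (3B, 1-aligned)
28..32  -- padding (4B)
32..40  stride  (8B, 8-aligned)
40..44  height  (4B, 4-aligned)
44..48  -- padding (4B)
48..56  mip_level  (8B, 8-aligned)
56..72  format  (16B, 4-aligned)
within Descriptor: cpu at 4
56 + 4 = 60

60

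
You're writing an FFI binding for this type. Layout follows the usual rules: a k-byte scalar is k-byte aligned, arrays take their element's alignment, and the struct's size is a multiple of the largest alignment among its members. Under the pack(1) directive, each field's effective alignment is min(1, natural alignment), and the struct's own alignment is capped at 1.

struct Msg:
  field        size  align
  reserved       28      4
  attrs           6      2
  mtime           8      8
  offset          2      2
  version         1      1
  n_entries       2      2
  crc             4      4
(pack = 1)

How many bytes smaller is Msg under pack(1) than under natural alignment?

natural layout:
  reserved at 0 (size 28, align 4) → ends 28
  attrs at 28 (size 6, align 2) → ends 34
  pad 6 to align 8 for mtime
  mtime at 40 (size 8, align 8) → ends 48
  offset at 48 (size 2, align 2) → ends 50
  version at 50 (size 1, align 1) → ends 51
  pad 1 to align 2 for n_entries
  n_entries at 52 (size 2, align 2) → ends 54
  pad 2 to align 4 for crc
  crc at 56 (size 4, align 4) → ends 60
  tail pad 4 to reach multiple of 8
  total 64 bytes, alignment 8
packed(1) layout:
  reserved at 0 (size 28, align 1) → ends 28
  attrs at 28 (size 6, align 1) → ends 34
  mtime at 34 (size 8, align 1) → ends 42
  offset at 42 (size 2, align 1) → ends 44
  version at 44 (size 1, align 1) → ends 45
  n_entries at 45 (size 2, align 1) → ends 47
  crc at 47 (size 4, align 1) → ends 51
  total 51 bytes, alignment 1
64 − 51 = 13

13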